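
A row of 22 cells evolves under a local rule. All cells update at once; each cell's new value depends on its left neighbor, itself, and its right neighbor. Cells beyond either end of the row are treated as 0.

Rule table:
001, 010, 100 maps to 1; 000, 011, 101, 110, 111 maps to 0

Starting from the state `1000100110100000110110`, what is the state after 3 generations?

1101111000110001000001
0000000101001011100011
0000001101111000010100

0000001101111000010100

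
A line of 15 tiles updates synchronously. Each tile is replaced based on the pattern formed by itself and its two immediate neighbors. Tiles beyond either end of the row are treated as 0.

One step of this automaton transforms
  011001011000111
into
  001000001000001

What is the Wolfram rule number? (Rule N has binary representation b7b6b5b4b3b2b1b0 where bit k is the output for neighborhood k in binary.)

position 13: 111 → 0  (bit 7 = 0)
position 2: 110 → 1  (bit 6 = 1)
position 6: 101 → 0  (bit 5 = 0)
position 3: 100 → 0  (bit 4 = 0)
position 1: 011 → 0  (bit 3 = 0)
position 5: 010 → 0  (bit 2 = 0)
position 0: 001 → 0  (bit 1 = 0)
position 10: 000 → 0  (bit 0 = 0)
bits b7..b0 = 01000000 = 64

64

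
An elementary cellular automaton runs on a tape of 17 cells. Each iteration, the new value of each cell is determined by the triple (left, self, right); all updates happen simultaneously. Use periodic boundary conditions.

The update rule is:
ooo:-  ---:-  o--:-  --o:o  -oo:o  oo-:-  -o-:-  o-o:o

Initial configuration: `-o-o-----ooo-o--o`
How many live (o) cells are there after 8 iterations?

6

o-o-----oo--o--o-
-o-----oo--o--o-o
o-----oo--o--o-o-
-----oo--o--o-o-o
----oo--o--o-o-o-
---oo--o--o-o-o--
--oo--o--o-o-o---
-oo--o--o-o-o----
count of o: 6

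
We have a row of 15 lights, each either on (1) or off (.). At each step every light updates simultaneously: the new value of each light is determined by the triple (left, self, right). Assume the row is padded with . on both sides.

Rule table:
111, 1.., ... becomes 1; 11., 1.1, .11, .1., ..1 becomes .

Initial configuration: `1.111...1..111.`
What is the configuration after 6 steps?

step 1: ...1.11..1..1.1
step 2: 11.....1..1....
step 3: ..1111..1..1111
step 4: 1..11.1..1..11.
step 5: .1.....1..1...1
step 6: ..1111..1..11..

..1111..1..11..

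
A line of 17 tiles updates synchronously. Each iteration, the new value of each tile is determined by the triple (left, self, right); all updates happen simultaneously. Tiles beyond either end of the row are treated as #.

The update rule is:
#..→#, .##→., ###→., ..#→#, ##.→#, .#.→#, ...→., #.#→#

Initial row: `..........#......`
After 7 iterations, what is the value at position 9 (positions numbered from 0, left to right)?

#........###....#
##......#..##..#.
.##....####.#####
#.##..#...##.....
##.#####.#.##...#
.##....####.##.#.
#.##..#...##.####
position 9 holds .

.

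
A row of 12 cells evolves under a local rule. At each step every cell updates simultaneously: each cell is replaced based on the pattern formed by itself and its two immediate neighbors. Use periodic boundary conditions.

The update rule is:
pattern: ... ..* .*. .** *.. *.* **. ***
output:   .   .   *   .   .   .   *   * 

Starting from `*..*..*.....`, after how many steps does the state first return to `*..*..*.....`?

*..*..*.....

1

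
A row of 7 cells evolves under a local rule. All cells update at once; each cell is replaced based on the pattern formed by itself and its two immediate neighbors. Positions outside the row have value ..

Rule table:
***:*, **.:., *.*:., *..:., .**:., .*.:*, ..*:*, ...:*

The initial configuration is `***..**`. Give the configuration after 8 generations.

generation 1: .*..*..
generation 2: **.**.*
generation 3: ......*
generation 4: *******
generation 5: .*****.
generation 6: *.***..
generation 7: *..*..*
generation 8: *.**.**

*.**.**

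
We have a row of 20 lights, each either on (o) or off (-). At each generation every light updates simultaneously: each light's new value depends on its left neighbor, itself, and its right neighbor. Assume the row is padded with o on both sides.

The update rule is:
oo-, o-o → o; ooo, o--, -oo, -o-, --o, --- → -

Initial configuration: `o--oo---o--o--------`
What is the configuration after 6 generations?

o---o---------------
o-------------------
o-------------------  (fixed point — unchanged through generation 6)

o-------------------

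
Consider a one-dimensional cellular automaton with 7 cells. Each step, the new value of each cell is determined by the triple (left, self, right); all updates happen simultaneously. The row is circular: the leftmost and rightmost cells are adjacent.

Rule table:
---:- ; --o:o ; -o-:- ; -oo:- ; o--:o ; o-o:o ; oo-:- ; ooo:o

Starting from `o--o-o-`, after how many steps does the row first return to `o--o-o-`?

-oo-o-o
o--o-o-

2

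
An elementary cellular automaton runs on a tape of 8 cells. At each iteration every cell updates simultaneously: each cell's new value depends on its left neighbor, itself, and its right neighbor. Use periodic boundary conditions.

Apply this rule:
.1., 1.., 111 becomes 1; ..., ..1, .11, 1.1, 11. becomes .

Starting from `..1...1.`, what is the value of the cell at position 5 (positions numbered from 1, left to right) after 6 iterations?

..11..11
1...1...
11..11..
..1...1.  (repeats iteration 0; period 4)
iteration 6: 1...1...
position 5 holds 1

1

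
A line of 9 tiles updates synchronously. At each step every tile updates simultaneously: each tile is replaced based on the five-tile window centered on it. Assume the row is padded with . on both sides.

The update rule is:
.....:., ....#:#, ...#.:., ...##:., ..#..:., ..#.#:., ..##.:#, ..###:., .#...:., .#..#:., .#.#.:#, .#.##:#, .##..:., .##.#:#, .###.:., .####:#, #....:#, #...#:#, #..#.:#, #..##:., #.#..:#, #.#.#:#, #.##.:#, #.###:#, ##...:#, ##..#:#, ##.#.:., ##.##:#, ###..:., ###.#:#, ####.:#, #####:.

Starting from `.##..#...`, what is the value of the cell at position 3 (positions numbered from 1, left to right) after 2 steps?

.#.##..#.
..##.##..
position 3 holds #

#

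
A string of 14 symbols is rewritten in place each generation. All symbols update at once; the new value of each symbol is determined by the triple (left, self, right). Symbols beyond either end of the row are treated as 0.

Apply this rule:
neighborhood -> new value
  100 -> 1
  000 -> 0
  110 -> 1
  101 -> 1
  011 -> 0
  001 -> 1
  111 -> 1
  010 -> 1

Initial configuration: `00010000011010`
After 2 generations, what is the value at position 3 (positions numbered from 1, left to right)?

00111000101111
01011101110111
position 3 holds 0

0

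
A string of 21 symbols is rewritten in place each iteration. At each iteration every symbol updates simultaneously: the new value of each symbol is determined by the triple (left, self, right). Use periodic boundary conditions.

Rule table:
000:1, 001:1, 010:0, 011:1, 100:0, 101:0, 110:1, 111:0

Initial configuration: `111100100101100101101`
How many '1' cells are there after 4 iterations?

000101001001101001101
011000010011100011100
111011100110101110101
001010101110001010001
count of 1: 9

9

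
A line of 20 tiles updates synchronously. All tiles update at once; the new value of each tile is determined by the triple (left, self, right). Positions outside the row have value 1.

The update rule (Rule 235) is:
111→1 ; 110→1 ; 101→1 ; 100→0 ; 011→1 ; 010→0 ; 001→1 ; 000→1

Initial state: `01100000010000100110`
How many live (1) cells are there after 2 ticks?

11101111100111001111
11111111101111011111
count of 1: 18

18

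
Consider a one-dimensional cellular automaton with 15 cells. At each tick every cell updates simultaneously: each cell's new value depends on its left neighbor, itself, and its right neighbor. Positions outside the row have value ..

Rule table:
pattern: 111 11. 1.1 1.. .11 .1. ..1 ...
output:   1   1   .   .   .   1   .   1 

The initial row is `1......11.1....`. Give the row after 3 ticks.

tick 1: 1.1111..1.1.111
tick 2: 1..111..1.1..11
tick 3: 1...11..1.1...1

1...11..1.1...1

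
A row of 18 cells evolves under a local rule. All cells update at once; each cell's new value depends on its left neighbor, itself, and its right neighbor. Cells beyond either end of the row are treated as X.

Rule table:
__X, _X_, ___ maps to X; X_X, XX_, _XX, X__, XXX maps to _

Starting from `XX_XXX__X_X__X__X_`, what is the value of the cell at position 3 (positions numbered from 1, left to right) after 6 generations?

X

generation 1: _______XX_X_XX_XX_
generation 2: _XXXXXX___X_______
generation 3: ________XXX_XXXXXX
generation 4: _XXXXXXX__________
generation 5: _________XXXXXXXXX
generation 6: _XXXXXXXX_________
position 3 holds X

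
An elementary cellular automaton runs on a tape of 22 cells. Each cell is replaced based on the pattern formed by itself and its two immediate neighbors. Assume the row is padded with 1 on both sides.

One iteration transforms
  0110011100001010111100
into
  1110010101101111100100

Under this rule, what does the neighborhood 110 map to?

At position 2 the neighborhood is 110; the next row has 1 there.

1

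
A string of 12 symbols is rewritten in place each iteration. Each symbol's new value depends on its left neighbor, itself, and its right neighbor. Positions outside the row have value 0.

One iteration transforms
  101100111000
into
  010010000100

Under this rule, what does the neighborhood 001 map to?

0

At position 5 the neighborhood is 001; the next row has 0 there.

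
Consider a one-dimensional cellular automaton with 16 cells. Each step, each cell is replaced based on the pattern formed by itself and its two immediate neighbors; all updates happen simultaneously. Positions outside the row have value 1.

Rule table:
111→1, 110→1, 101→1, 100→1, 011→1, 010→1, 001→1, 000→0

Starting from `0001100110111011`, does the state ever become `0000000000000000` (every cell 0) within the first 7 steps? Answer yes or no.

1011111111111111
1111111111111111
1111111111111111  (fixed point — unchanged through step 7)
step 7 is 1111111111111111, still not uniform 0

no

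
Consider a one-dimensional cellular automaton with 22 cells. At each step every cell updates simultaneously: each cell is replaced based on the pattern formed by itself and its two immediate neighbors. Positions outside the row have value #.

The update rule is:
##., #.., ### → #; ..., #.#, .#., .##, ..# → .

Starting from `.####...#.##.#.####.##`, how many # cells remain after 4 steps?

step 1: ..####.....#....###..#
step 2: #..####.....#....###..
step 3: ##..####.....#....###.
step 4: ###..####.....#....##.
count of #: 10

10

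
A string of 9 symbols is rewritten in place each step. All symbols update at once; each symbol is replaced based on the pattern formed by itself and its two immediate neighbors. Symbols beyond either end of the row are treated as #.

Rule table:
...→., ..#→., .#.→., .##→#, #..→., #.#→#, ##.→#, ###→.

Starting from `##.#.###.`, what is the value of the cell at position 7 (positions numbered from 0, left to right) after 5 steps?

.

.##.##.##
########.
.......##
.......#.
........#
position 7 holds .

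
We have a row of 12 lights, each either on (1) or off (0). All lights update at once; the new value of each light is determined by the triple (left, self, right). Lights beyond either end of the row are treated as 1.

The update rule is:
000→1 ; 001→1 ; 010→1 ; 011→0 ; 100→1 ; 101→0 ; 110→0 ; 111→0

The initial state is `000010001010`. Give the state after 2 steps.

111111111010
000000000010

000000000010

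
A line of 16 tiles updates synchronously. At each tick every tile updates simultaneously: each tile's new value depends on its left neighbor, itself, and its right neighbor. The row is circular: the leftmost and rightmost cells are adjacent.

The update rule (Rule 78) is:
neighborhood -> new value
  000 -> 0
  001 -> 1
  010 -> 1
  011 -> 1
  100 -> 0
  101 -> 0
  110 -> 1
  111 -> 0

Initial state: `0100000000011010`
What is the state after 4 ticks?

1100000000111010
1100000001101010
1100000011101010
1100000110101010

1100000110101010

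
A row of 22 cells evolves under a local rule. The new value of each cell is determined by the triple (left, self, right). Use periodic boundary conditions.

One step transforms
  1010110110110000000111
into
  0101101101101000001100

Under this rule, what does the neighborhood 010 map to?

At position 2 the neighborhood is 010; the next row has 0 there.

0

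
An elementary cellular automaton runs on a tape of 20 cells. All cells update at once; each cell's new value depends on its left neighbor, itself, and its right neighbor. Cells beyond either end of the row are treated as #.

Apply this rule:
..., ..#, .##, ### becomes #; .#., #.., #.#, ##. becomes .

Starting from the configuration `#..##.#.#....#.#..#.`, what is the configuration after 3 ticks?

tick 1: ..##......###....#..
tick 2: .##..#######..###..#
tick 3: .#..#######..###..##

.#..#######..###..##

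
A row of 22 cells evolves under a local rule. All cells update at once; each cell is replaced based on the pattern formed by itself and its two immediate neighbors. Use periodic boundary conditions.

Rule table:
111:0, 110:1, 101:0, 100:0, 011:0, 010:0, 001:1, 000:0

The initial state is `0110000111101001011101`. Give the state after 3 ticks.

0010001000100010000100
0100010001000100001000
1000100010001000010000

1000100010001000010000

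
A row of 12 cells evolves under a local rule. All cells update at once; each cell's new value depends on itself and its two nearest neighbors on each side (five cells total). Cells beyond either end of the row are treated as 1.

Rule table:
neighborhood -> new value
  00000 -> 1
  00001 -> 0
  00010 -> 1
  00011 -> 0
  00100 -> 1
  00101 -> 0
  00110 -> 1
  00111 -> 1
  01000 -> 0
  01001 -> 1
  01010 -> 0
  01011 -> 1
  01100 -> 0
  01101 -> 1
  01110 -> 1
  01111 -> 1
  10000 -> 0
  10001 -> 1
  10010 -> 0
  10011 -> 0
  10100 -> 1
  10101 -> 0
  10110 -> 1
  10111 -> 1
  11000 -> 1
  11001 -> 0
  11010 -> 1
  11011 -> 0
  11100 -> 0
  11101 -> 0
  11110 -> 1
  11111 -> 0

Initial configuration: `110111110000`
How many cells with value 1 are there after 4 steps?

100110101000
000111001010
110110000001
100101011001
count of 1: 6

6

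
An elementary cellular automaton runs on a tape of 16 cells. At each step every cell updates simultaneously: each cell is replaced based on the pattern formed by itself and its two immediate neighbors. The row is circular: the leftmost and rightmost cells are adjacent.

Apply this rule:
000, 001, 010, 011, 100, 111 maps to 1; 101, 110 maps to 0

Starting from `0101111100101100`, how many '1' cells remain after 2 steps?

9

1101111011101011
1001110011001011
count of 1: 9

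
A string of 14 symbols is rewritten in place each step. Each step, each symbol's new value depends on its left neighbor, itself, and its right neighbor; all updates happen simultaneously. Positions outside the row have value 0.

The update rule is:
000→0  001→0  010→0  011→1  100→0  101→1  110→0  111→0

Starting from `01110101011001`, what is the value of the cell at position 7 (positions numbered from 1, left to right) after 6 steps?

0

01001010110000
00000101100000
00000011000000
00000010000000
00000000000000
00000000000000
position 7 holds 0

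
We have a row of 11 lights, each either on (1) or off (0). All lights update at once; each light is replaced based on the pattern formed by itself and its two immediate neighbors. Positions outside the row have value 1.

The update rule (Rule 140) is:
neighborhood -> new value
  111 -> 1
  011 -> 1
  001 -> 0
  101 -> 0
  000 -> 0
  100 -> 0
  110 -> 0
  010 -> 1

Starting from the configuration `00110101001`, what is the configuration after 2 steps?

00100101001
00100101001

00100101001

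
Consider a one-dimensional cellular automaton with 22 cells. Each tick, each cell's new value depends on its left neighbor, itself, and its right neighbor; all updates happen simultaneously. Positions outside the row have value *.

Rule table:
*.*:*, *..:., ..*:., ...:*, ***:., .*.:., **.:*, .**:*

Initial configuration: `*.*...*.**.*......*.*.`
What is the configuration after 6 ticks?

**..*..****..****..*.*
.*.....*..*..*..*...**
*..***............*.*.
*..*.*.**********..*.*
*...*.**........*...**
*.*..***.******...*.*.

*.*..***.******...*.*.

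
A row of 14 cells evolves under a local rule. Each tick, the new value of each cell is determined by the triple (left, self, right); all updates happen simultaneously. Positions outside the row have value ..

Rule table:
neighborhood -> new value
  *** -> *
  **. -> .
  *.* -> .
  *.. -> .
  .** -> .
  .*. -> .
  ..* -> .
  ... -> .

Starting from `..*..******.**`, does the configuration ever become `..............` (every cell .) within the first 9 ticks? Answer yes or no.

......****....
.......**.....
..............
all cells are . at tick 3

yes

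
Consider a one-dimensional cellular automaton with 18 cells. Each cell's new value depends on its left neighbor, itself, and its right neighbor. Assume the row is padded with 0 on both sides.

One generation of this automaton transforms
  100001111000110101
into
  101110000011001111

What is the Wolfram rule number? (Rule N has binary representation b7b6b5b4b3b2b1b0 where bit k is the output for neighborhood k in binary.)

position 6: 111 → 0  (bit 7 = 0)
position 8: 110 → 0  (bit 6 = 0)
position 14: 101 → 1  (bit 5 = 1)
position 1: 100 → 0  (bit 4 = 0)
position 5: 011 → 0  (bit 3 = 0)
position 0: 010 → 1  (bit 2 = 1)
position 4: 001 → 1  (bit 1 = 1)
position 2: 000 → 1  (bit 0 = 1)
bits b7..b0 = 00100111 = 39

39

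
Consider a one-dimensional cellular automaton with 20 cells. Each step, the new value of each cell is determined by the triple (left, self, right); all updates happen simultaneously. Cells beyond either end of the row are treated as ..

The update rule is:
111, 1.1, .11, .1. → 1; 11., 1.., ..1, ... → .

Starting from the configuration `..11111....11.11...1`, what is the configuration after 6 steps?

step 1: ..1111.....1.11....1
step 2: ..111......111.....1
step 3: ..11.......11......1
step 4: ..1........1.......1
step 5: ..1........1.......1  (fixed point — unchanged through step 6)

..1........1.......1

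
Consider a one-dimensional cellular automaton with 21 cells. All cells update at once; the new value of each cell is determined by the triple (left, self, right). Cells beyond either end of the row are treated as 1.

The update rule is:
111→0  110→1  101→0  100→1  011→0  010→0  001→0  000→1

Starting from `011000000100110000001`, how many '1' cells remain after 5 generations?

001111110010011111100
100000011001000000110
111111001100111110010
000001100110000011000
111100110011111001110
count of 1: 14

14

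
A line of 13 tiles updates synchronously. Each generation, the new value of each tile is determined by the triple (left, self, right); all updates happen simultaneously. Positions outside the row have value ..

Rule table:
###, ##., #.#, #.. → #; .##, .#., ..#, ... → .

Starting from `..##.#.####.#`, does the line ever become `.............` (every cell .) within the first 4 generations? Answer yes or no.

...##.#.####.
....##.#.####
.....##.#.###
......##.#.##
generation 4 is ......##.#.##, still not uniform .

no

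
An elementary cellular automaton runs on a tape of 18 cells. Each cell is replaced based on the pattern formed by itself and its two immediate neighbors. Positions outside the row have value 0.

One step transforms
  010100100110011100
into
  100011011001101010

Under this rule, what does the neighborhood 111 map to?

At position 14 the neighborhood is 111; the next row has 1 there.

1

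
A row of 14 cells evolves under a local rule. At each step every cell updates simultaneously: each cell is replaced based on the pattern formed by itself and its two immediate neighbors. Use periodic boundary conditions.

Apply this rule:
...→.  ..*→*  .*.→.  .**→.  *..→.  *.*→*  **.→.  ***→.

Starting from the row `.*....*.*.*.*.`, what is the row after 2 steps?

*....*.*.*.*..
....*.*.*.*..*

....*.*.*.*..*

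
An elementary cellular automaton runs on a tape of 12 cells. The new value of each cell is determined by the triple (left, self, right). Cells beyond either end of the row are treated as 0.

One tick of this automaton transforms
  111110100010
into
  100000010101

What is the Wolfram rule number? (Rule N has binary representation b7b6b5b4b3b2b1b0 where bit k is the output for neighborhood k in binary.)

26

position 1: 111 → 0  (bit 7 = 0)
position 4: 110 → 0  (bit 6 = 0)
position 5: 101 → 0  (bit 5 = 0)
position 7: 100 → 1  (bit 4 = 1)
position 0: 011 → 1  (bit 3 = 1)
position 6: 010 → 0  (bit 2 = 0)
position 9: 001 → 1  (bit 1 = 1)
position 8: 000 → 0  (bit 0 = 0)
bits b7..b0 = 00011010 = 26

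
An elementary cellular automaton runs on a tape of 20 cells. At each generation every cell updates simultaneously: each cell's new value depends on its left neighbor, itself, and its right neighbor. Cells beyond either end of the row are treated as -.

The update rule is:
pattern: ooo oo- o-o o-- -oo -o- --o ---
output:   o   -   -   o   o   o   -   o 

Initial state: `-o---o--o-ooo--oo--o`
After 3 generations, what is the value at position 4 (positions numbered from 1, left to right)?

o

-ooo-oo-o-oo-o-o-o-o
-oo--o--o-o--o-o-o-o
-o-o-oo-o-oo-o-o-o-o
position 4 holds o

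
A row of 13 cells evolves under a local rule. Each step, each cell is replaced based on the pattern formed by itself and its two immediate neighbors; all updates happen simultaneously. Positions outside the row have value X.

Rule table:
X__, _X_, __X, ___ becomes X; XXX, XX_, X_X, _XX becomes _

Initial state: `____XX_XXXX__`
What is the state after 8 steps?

____XXXXXXX__

step 1: XXXX_______XX
step 2: ____XXXXXXX__
step 3: XXXX_______XX  (repeats step 1; period 2)
step 8: ____XXXXXXX__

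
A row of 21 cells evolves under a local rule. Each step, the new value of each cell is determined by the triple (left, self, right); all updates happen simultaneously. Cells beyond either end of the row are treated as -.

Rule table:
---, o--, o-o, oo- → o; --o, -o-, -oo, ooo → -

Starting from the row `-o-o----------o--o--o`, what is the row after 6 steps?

-o------oo--oo--oo--o

--o-ooooooooo--o--o--
o--o--------oo--o--oo
-o--ooooooo--oo--o--o
--o-------oo--oo--o--
o--oooooo--oo--oo--oo
-o------oo--oo--oo--o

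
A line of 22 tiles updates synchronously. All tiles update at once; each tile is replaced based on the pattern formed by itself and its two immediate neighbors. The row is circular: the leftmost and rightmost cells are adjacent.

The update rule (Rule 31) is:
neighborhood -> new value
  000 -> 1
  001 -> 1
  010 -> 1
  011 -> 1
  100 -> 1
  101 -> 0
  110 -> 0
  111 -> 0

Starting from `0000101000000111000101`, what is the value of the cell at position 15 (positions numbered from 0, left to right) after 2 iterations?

1111101111111100111101
0000001000000011100001
position 15 holds 1

1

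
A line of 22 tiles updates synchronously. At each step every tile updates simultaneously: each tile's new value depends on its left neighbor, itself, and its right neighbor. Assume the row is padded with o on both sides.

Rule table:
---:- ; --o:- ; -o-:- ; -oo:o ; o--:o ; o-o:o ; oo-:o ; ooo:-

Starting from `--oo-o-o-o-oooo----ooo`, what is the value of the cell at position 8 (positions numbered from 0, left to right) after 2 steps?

step 1: o-ooo-o-o-oo--oo---o--
step 2: ooo-oo-o-oooo-ooo---o-
position 8 holds -

-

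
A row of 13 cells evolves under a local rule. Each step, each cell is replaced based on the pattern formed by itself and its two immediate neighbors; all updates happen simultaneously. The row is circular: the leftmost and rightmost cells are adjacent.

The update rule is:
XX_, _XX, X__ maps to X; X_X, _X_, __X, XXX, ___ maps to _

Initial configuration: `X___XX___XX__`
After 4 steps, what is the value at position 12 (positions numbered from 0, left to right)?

_X__XXX__XXX_
__X_X_XX_X_XX
X_____XX___XX
XX____XXX__X_
position 12 holds _

_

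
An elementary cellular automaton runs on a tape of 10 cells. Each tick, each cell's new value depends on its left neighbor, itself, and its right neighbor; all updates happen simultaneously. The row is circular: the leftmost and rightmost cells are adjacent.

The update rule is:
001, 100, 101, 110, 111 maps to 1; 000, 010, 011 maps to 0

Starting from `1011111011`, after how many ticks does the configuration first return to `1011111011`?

1101111101
1110111110
0111011111
1011101111
1101110111
1110111011
1111011101
1111101110
0111110111
1011111011

10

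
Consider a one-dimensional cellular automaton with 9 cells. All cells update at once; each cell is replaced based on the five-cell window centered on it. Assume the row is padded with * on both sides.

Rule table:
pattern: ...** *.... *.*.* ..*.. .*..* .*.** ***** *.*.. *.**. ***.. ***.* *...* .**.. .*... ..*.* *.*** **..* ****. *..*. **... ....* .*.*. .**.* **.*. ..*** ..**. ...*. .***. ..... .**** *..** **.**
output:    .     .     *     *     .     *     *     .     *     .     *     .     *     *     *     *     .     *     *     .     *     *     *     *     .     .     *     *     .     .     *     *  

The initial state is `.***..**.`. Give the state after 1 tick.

***..*.**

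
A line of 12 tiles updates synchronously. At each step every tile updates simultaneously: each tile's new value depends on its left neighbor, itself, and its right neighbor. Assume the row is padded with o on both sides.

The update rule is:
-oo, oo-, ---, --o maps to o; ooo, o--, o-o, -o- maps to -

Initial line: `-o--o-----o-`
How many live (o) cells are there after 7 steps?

4

---o--oooo--
-oo--oo--o-o
-oo-ooo-o--o
-oo-o-o---oo
-oo-----ooo-
-oo-ooooo-o-
-oo-o---o---
count of o: 4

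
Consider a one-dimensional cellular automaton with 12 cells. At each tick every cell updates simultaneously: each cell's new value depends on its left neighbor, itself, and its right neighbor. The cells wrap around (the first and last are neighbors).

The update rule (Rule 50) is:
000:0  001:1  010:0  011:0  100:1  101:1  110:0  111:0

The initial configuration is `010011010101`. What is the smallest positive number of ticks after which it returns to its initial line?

2

tick 1: 101100101010
tick 2: 010011010101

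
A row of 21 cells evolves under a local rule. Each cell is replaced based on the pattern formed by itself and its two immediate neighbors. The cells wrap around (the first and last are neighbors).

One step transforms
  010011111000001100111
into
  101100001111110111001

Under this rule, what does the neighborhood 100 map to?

1

At position 2 the neighborhood is 100; the next row has 1 there.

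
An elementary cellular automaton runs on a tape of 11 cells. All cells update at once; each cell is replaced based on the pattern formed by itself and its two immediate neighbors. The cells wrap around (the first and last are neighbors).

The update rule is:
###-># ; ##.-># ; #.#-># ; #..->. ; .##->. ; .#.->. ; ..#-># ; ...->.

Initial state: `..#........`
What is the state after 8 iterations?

.#.........
#..........
..........#
.........#.
........#..
.......#...
......#....
.....#.....

.....#.....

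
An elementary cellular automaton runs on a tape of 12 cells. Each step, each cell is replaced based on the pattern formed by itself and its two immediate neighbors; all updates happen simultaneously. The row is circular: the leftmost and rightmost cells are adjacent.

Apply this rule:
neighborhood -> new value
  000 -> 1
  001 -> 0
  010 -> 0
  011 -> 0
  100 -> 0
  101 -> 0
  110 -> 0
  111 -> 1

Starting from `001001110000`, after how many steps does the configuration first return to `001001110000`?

100000100111
001110000011
000100111000
110000010011
100111000001
000010011100
111000001001
110011100000
000001001110
111100000100
011001110000
000000100111
011110000010
001100111000
100000010011
001111000001
000110011100
110000001001
100111100000
000011001110
111000000100
010011110000
000001100111
011100000010
001001111000
100000110011
001110000001
000100111100
110000011001
100111000000
000010011110
111000001100
010011100000
000001001111
011100000110
001001110000

36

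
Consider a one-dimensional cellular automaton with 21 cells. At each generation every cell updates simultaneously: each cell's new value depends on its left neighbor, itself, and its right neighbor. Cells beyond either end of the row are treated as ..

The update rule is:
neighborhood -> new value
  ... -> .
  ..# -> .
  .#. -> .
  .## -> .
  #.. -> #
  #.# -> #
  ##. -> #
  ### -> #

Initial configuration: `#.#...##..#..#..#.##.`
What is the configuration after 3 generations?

...#.#...##..#..#..#.

generation 1: .#.#...##..#..#..#.##
generation 2: ..#.#...##..#..#..#.#
generation 3: ...#.#...##..#..#..#.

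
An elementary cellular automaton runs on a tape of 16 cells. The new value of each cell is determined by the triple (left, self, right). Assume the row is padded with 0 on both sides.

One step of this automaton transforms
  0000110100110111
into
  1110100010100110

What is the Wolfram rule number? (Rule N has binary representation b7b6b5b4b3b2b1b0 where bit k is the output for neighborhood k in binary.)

153

position 14: 111 → 1  (bit 7 = 1)
position 5: 110 → 0  (bit 6 = 0)
position 6: 101 → 0  (bit 5 = 0)
position 8: 100 → 1  (bit 4 = 1)
position 4: 011 → 1  (bit 3 = 1)
position 7: 010 → 0  (bit 2 = 0)
position 3: 001 → 0  (bit 1 = 0)
position 0: 000 → 1  (bit 0 = 1)
bits b7..b0 = 10011001 = 153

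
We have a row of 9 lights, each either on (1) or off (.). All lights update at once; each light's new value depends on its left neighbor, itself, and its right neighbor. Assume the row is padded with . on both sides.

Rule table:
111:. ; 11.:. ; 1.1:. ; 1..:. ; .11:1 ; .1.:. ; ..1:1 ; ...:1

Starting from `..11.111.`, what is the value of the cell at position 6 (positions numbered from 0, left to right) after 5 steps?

111..1...
1...1..11
..11..11.
111..11..
1...11..1
position 6 holds .

.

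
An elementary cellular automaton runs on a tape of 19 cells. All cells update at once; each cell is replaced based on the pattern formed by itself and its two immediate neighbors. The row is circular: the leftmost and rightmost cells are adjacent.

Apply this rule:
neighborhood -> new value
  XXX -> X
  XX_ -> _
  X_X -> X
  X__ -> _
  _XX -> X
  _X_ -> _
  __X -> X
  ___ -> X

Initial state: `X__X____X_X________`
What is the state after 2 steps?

_X__XXX_X__XXXXXXX_

step 1: __X__XXX_X__XXXXXXX
step 2: _X__XXX_X__XXXXXXX_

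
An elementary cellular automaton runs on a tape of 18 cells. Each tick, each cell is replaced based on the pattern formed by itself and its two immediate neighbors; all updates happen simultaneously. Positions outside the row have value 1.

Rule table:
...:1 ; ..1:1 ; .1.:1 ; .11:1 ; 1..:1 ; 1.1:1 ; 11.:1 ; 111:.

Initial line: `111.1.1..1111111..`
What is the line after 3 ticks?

..11111111.....111
111......1111111..
..11111111.....111

..11111111.....111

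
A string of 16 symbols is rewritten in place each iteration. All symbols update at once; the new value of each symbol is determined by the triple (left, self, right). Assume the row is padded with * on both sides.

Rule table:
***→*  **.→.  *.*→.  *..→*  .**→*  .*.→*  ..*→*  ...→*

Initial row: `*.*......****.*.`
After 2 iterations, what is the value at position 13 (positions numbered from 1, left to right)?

..**********..*.
***********.***.
position 13 holds *

*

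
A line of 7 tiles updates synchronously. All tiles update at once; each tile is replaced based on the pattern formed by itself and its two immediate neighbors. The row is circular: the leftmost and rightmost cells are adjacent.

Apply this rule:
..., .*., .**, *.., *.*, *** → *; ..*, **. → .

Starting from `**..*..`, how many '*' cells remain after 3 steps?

6

*.*.**.
*****.*
****.**
count of *: 6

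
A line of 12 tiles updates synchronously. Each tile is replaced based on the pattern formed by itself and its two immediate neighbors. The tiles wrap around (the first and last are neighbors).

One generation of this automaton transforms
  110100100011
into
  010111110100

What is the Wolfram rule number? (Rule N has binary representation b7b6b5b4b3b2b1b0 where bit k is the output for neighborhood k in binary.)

position 0: 111 → 0  (bit 7 = 0)
position 1: 110 → 1  (bit 6 = 1)
position 2: 101 → 0  (bit 5 = 0)
position 4: 100 → 1  (bit 4 = 1)
position 10: 011 → 0  (bit 3 = 0)
position 3: 010 → 1  (bit 2 = 1)
position 5: 001 → 1  (bit 1 = 1)
position 8: 000 → 0  (bit 0 = 0)
bits b7..b0 = 01010110 = 86

86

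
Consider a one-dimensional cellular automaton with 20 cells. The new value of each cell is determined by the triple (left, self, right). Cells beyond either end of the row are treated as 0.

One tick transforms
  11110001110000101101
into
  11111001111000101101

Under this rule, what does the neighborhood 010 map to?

At position 14 the neighborhood is 010; the next row has 1 there.

1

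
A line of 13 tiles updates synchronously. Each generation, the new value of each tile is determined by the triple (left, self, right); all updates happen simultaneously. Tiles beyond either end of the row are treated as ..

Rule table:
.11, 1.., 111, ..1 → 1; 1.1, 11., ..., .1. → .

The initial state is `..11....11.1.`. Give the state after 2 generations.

generation 1: .11.1..11...1
generation 2: 11...111.1.1.

11...111.1.1.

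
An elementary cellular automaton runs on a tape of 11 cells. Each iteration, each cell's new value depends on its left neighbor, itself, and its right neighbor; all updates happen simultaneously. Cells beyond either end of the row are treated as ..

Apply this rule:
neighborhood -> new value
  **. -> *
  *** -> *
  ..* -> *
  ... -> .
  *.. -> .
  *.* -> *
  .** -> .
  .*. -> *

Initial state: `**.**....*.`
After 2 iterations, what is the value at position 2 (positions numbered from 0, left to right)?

.**.*...**.
*.***..*.*.
position 2 holds *

*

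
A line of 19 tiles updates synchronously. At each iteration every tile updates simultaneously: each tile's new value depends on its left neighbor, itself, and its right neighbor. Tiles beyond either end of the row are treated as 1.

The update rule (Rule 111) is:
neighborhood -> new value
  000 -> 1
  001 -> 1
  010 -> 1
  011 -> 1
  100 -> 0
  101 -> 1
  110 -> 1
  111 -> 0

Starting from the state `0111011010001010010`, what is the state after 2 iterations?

iteration 1: 1101111110111110111
iteration 2: 0111000011100011100

0111000011100011100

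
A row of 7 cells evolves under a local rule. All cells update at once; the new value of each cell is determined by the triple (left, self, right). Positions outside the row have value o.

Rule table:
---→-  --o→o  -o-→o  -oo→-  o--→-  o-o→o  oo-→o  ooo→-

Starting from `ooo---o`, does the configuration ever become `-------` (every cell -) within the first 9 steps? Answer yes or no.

--o--o-
-oo-ooo
o-oo---
oo-o--o
-ooo-o-
o--oooo
o-o----
ooo---o  (repeats step 0; period 8)
step 9: --o--o-
step 9 is --o--o-, still not uniform -

no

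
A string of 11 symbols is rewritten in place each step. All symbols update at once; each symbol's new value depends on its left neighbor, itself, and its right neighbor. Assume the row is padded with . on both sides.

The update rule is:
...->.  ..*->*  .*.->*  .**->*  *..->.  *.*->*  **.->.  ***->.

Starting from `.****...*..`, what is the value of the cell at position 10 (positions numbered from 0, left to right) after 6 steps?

**.....**..
*.....**...
*....**....
*...**.....
*..**......
*.**.......
position 10 holds .

.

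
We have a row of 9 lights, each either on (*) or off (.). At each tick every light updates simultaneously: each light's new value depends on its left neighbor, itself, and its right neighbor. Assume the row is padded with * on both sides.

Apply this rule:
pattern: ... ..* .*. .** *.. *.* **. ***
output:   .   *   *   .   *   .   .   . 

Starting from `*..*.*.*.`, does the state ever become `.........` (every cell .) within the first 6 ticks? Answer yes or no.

tick 1: .***.*.*.
tick 2: .....*.*.
tick 3: *...**.*.
tick 4: .*.*...*.
tick 5: .*.**.**.
tick 6: .*.......
tick 6 is .*......., still not uniform .

no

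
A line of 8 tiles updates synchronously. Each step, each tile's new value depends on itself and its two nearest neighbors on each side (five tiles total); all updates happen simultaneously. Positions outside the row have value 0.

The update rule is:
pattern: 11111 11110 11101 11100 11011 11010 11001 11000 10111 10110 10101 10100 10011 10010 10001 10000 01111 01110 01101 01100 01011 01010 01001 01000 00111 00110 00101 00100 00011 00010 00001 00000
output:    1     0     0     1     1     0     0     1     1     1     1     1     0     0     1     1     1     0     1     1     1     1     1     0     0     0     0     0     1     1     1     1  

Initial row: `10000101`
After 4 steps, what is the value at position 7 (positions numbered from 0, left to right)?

00111011
11000111
01111001
10101000
position 7 holds 0

0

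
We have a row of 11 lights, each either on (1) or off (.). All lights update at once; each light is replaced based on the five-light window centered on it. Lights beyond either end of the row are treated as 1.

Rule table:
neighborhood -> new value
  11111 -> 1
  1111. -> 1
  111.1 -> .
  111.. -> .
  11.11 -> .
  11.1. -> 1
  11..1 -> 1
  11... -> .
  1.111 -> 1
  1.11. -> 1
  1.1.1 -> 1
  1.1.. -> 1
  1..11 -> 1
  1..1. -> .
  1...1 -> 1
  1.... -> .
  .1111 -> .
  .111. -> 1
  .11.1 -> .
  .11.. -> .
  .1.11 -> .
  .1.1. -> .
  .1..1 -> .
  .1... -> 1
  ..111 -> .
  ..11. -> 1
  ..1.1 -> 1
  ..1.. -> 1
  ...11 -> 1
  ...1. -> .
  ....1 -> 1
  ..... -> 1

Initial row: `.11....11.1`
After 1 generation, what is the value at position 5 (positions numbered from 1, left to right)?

.1...111..1
position 5 holds .

.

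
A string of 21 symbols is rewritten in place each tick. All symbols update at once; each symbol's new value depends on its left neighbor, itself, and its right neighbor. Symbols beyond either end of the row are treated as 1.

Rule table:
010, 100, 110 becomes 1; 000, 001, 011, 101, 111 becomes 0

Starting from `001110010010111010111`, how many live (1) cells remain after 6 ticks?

100011011010001010000
110001001011001011000
011001101001101001100
001100101100101100110
100110100110100110010
110010110010110011010
count of 1: 11

11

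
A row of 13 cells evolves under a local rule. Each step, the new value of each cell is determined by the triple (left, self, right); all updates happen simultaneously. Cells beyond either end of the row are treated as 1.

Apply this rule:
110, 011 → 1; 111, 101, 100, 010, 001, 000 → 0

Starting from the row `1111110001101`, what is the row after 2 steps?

0000010001101
0000000001101

0000000001101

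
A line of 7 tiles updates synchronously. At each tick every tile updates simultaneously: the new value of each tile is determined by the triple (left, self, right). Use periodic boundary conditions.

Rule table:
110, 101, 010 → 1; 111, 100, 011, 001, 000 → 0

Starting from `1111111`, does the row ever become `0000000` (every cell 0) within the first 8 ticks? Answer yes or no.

tick 1: 0000000
all cells are 0 at tick 1

yes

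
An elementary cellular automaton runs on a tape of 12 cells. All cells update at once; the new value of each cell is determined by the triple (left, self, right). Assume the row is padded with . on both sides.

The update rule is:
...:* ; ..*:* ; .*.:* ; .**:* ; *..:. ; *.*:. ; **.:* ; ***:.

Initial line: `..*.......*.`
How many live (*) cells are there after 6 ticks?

6

***.*******.
*.*.*.....*.
*.*.*.*****.
*.*.*.*...*.
*.*.*.*.***.
*.*.*.*.*.*.
count of *: 6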